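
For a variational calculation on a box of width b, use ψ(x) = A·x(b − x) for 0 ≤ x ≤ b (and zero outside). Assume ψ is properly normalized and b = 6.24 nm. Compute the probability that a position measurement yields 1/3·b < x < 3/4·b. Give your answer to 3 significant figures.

P ≈ 0.687

P = ∫_{1/3·b}^{3/4·b} |ψ(x)|² dx.
Since A² = 1/(b^5/30), this is the region integral divided by the full normalization integral.
Let u = x/b; then A² and the length scale cancel, so P = ∫_{1/3}^{3/4} u^2·(1 - u)^2 du ÷ ∫_{0}^{1} u^2·(1 - u)^2 du.
An antiderivative of u^2·(1 - u)^2 is u^3·(6·u^2 - 15·u + 10)/30; evaluating from 1/3 to 3/4 gives ≈ 0.022887, while the full integral is 1/30.
This works out to P = 0.6866.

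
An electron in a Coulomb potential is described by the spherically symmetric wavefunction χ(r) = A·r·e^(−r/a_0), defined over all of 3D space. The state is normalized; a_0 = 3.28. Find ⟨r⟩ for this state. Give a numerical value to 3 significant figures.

⟨r⟩ ≈ 8.20

⟨r⟩ = ∫ r |χ|² 4πr² dr over the full domain.
The ratio of the moment integral to the normalization integral gives ⟨r⟩ = 5·a_0/2.
Putting a_0 = 3.28 gives 8.200.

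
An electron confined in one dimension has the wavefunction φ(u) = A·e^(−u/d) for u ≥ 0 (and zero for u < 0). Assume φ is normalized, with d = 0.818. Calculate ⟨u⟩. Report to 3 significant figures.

The expectation value is the |φ|²-weighted average of u: ∫ u|φ|² du.
Using ∫₀^∞ uⁿ e^(−αu) du = n!/αⁿ⁺¹, since the A² factors cancel between numerator and denominator, ⟨u⟩ = d/2.
With d = 0.818, ⟨u⟩ = 0.4090.

⟨u⟩ ≈ 0.409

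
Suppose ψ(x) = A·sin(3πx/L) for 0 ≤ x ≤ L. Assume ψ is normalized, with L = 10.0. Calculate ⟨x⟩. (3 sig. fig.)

⟨x⟩ = ∫ x |ψ|² dx over the full domain.
Evaluating both integrals, ⟨x⟩ = L/2.
With L = 10.0, ⟨x⟩ = 5.000.

⟨x⟩ ≈ 5.00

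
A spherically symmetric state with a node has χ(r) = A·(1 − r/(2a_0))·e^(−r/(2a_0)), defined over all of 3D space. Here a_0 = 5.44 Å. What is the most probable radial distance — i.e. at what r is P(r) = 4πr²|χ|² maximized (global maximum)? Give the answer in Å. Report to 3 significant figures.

Set d/dr [P(r) = 4πr²|χ|²] = 0 and solve for r > 0.
Solving yields r = a_0·(√(5) + 3).
With a_0 = 5.44, the most probable radial distance is 28.48 Å.

r ≈ 28.5 Å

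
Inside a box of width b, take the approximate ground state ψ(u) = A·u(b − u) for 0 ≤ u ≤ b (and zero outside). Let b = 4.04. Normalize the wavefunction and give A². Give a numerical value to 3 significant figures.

A^2 ≈ 0.0279

The normalization condition is ∫|ψ|² du = 1 from 0 to b.
Expanding the polynomial and integrating term by term, with ψ = A·u(b − u), the integral evaluates to A²·[b^5/30].
So A² = (b^5/30)^(−1).
Plugging in b = 4.04 yields A = 0.1670.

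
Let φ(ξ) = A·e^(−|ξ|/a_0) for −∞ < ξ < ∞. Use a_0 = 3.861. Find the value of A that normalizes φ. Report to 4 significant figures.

We need A² ∫|f|² dξ = 1, taking the integral from −∞ to ∞.
Using ∫₀^∞ ξⁿ e^(−αξ) dξ = n!/αⁿ⁺¹, with φ = A·e^(−|ξ|/a_0), the integral evaluates to A²·[a_0].
With a_0 = 3.861: A² = 0.25900 and A = 0.50892.

A ≈ 0.5089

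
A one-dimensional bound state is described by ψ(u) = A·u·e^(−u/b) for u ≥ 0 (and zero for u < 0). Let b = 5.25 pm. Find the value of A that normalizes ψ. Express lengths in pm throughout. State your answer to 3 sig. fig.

The normalization condition is ∫|ψ|² du = 1 from 0 to ∞.
∫|ψ|² du = A²·(b^3/4).
Plugging in b = 5.25 yields A = 0.1663.

A ≈ 0.166 pm^(-3/2)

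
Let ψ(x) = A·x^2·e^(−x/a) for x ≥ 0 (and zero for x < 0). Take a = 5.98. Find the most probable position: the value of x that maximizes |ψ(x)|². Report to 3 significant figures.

Differentiate |ψ(x)|² with respect to x and set to zero.
Solving yields x = 2·a.
With a = 5.98, the most probable position is 11.96.

x ≈ 12.0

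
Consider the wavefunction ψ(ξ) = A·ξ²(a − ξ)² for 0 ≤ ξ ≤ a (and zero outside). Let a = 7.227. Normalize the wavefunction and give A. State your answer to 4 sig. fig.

A ≈ 0.003423

Require ∫ |ψ|² dξ = 1 over the whole domain.
Expanding the polynomial and integrating term by term, ∫|ψ|² dξ = A²·(a^9/630).
Setting this equal to 1 gives A² = 1/(a^9/630).
With a = 7.227: A² = 0.000011714 and A = 0.0034226.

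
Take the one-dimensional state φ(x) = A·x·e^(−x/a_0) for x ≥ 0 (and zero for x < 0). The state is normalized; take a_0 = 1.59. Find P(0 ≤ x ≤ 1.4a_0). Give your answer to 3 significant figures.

The probability is P = ∫ |φ|² dx over [0, 1.4a_0].
Since A² = 1/(a_0^3/4), this is the region integral divided by the full normalization integral.
In terms of u = x/a_0 (A² and the length scale cancel between numerator and denominator), P = [∫_{0}^{1.4} u^2·e^(-2·u) du] / [∫_{0}^{∞} u^2·e^(-2·u) du].
An antiderivative of u^2·e^(-2·u) is -(2·u^2 + 2·u + 1)·e^(-2·u)/4; evaluating from 0 to 1.4 gives 1/4 - 193·e^(-14/5)/100, while the full integral is 1/4.
The result is P = 0.5305.

P ≈ 0.531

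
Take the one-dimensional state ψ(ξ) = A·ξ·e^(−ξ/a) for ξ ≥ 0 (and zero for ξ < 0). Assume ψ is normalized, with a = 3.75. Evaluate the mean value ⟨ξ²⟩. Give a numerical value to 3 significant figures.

⟨ξ²⟩ = ∫ ξ^2 |ψ|² dξ over the full domain.
Recall ∫₀^∞ ξ^m e^(−ξ/β) dξ = m!·β^(m+1), the ratio of the moment integral to the normalization integral gives ⟨ξ²⟩ = 3·a^2.
With a = 3.75, ⟨ξ^2⟩ = 42.19.

⟨ξ^2⟩ ≈ 42.2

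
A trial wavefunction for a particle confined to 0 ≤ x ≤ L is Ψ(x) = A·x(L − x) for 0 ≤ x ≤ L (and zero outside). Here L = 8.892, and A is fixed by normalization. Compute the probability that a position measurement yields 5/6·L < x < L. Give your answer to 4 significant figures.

P = ∫_{5/6·L}^{L} |Ψ(x)|² dx.
Since A² = 1/(L^5/30), this is the region integral divided by the full normalization integral.
Substituting u = x/L, A² and the length scale cancel in the ratio: P = ∫_{5/6}^{1} u^2·(1 - u)^2 du / ∫_{0}^{1} u^2·(1 - u)^2 du.
With ∫ u^2·(1 - u)^2 du = u^3·(6·u^2 - 15·u + 10)/30 + C, the region integral is ≈ 0.00118313 and the full one is 1/30.
Evaluating gives P = 23/648.

P ≈ 0.03549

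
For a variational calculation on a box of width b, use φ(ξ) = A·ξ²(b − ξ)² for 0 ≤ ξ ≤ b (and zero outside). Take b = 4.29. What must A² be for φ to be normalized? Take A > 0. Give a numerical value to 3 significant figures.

The normalization condition is ∫|φ|² dξ = 1 from 0 to b.
Expanding the polynomial and integrating term by term, ∫|φ|² dξ = A²·(b^9/630).
So A² = (b^9/630)^(−1).
Plugging in b = 4.29 yields A = 0.03578.

A^2 ≈ 0.00128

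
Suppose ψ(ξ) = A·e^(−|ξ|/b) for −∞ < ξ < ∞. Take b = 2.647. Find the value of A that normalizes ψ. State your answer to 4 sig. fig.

A ≈ 0.6146

The normalization condition is ∫|ψ|² dξ = 1 from −∞ to ∞.
With ψ = A·e^(−|ξ|/b), the integral evaluates to A²·[b].
Hence A² = 1/[b].
Substituting b = 2.647 gives A² = 0.37779, so A = 0.61464.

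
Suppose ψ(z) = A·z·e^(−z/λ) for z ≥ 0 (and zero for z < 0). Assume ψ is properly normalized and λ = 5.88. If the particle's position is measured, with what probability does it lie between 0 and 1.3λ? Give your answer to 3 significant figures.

P ≈ 0.482

|ψ|² is the probability density, so P = ∫_{0}^{1.3λ} |ψ|² dz.
With A² fixed by ∫|ψ|² = 1, i.e. A² = (λ^3/4)^(−1), substitute and integrate.
In terms of u = z/λ (A² and the length scale cancel between numerator and denominator), P = [∫_{0}^{1.3} u^2·e^(-2·u) du] / [∫_{0}^{∞} u^2·e^(-2·u) du].
Using ∫ u^2·e^(-2·u) du = -(2·u^2 + 2·u + 1)·e^(-2·u)/4, the numerator is 1/4 - 349·e^(-13/5)/200 and the denominator is 1/4.
The result is P = 0.4816.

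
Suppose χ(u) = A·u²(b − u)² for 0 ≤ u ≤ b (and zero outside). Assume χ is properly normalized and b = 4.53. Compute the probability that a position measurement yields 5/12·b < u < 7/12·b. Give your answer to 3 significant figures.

P = ∫_{5/12·b}^{7/12·b} |χ(u)|² du.
Since A² = 1/(b^9/630), this is the region integral divided by the full normalization integral.
Let t = u/b; then A² and the length scale cancel, so P = ∫_{5/12}^{7/12} t^4·(1 - t)^4 dt ÷ ∫_{0}^{1} t^4·(1 - t)^4 dt.
With ∫ t^4·(1 - t)^4 dt = t^5·(70·t^4 - 315·t^3 + 540·t^2 - 420·t + 126)/630 + C, the region integral is ≈ 0.00062752 and the full one is 1/630.
Taking the ratio, P = 0.3953.

P ≈ 0.395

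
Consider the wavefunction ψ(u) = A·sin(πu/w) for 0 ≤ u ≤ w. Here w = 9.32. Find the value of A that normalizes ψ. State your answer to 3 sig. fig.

A ≈ 0.463

Require ∫ |ψ|² du = 1 over the whole domain.
Carrying out the integral gives A² · w/2.
Setting this equal to 1 gives A² = 1/(w/2).
With w = 9.32: A² = 0.2146 and A = 0.4632.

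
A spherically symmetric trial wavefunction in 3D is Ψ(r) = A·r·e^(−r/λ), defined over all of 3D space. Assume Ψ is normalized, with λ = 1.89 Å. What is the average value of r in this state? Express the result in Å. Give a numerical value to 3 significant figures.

The expectation value is the |Ψ|²-weighted average of r: ∫ r|Ψ|² 4πr² dr.
With ∫₀^∞ r^5 e^(−αr) dr = 5!/α^6, evaluating both integrals, ⟨r⟩ = 5·λ/2.
With λ = 1.89, ⟨r⟩ = 4.725.

⟨r⟩ ≈ 4.73 Å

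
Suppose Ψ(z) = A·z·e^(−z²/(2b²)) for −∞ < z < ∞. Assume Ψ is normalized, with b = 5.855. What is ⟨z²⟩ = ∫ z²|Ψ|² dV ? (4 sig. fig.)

⟨z^2⟩ ≈ 51.42

The expectation value is the |Ψ|²-weighted average of z^2: ∫ z^2|Ψ|² dz.
The ratio of the moment integral to the normalization integral gives ⟨z²⟩ = 3·b^2/2.
With b = 5.855, ⟨z^2⟩ = 51.422.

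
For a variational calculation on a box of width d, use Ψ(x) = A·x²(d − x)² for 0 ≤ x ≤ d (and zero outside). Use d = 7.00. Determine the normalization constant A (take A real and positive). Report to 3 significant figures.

The normalization condition is ∫|Ψ|² dx = 1 from 0 to d.
∫|Ψ|² dx = A²·(d^9/630).
Setting this equal to 1 gives A² = 1/(d^9/630).
Plugging in d = 7.00 yields A = 0.003951.

A ≈ 0.00395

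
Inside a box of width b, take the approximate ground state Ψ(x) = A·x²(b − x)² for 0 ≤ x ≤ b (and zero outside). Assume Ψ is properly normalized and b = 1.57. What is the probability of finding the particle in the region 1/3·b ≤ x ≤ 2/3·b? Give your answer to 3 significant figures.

P ≈ 0.710

|Ψ|² is the probability density, so P = ∫_{1/3·b}^{2/3·b} |Ψ|² dx.
With A² fixed by ∫|Ψ|² = 1, i.e. A² = (b^9/630)^(−1), substitute and integrate.
Let u = x/b; then A² and the length scale cancel, so P = ∫_{1/3}^{2/3} u^4·(1 - u)^4 du ÷ ∫_{0}^{1} u^4·(1 - u)^4 du.
With ∫ u^4·(1 - u)^4 du = u^5·(70·u^4 - 315·u^3 + 540·u^2 - 420·u + 126)/630 + C, the region integral is ≈ 0.0011275 and the full one is 1/630.
This works out to P = 0.7103.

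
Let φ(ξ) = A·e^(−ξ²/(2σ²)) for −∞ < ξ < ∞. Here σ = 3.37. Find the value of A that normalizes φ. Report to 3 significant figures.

Require ∫ |φ|² dξ = 1 over the whole domain.
With ∫_{−∞}^{∞} ξ^(2m) e^(−αξ²) dξ = (2m−1)!!·√π / (2^m α^(m+1/2)), carrying out the integral gives A² · √(π)·σ.
So A² = (√(π)·σ)^(−1).
Plugging in σ = 3.37 yields A = 0.4092.

A ≈ 0.409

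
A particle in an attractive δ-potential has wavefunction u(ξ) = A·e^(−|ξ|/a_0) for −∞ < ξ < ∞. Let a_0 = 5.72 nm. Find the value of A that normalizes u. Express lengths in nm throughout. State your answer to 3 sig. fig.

A ≈ 0.418 nm^(-1/2)

We need A² ∫|f|² dξ = 1, taking the integral from −∞ to ∞.
∫|u|² dξ = A²·(a_0).
Plugging in a_0 = 5.72 yields A = 0.4181.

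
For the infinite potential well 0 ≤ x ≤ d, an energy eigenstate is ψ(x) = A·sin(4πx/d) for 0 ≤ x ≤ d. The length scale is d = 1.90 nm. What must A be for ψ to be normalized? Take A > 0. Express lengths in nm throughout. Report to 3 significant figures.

A ≈ 1.03 nm^(-1/2)

Normalization requires ∫|ψ|² dx = 1, integrated from 0 to d.
Using sin²θ = (1 − cos 2θ)/2, ∫|ψ|² dx = A²·(d/2).
So A² = (d/2)^(−1).
Substituting d = 1.90 gives A² = 1.053, so A = 1.026.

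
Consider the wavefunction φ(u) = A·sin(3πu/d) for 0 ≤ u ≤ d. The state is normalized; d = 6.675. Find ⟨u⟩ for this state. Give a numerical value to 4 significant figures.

⟨u⟩ ≈ 3.338

⟨u⟩ = ∫ u |φ|² du over the full domain.
With ∫₀^d sin²(nπu/d) du = d/2, evaluating both integrals, ⟨u⟩ = d/2.
Putting d = 6.675 gives 3.3375.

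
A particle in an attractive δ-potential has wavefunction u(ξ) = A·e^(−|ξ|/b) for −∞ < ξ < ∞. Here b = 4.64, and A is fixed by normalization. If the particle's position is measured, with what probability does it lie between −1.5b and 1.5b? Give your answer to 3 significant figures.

|u|² is the probability density, so P = ∫_{−1.5b}^{1.5b} |u|² dξ.
Since A² = 1/(b), this is the region integral divided by the full normalization integral.
By symmetry take twice the ξ ≥ 0 contribution in numerator and denominator; the 2's cancel. Let t = ξ/b; then A² and the length scale cancel, so P = ∫_{0}^{1.5} e^(-2·t) dt ÷ ∫_{0}^{∞} e^(-2·t) dt.
With ∫ e^(-2·t) dt = -e^(-2·t)/2 + C, the region integral is 1/2 - e^(-3)/2 and the full one is 1/2.
Taking the ratio, P = 0.9502.

P ≈ 0.950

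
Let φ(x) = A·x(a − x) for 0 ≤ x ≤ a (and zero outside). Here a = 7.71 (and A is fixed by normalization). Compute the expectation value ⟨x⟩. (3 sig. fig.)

By definition ⟨x⟩ = ∫ x |φ(x)|² dx.
Evaluating both integrals, ⟨x⟩ = a/2.
Putting a = 7.71 gives 3.855.

⟨x⟩ ≈ 3.86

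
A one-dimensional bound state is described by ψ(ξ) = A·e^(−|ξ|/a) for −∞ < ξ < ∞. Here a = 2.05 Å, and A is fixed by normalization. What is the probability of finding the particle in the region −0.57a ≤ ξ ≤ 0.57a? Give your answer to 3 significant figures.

P = ∫_{−0.57a}^{0.57a} |ψ(ξ)|² dξ.
With A² fixed by ∫|ψ|² = 1, i.e. A² = (a)^(−1), substitute and integrate.
By symmetry take twice the ξ ≥ 0 contribution in numerator and denominator; the 2's cancel. In terms of u = ξ/a (A² and the length scale cancel between numerator and denominator), P = [∫_{0}^{0.57} e^(-2·u) du] / [∫_{0}^{∞} e^(-2·u) du].
With ∫ e^(-2·u) du = -e^(-2·u)/2 + C, the region integral is 1/2 - e^(-57/50)/2 and the full one is 1/2.
The result is P = 0.6802.

P ≈ 0.680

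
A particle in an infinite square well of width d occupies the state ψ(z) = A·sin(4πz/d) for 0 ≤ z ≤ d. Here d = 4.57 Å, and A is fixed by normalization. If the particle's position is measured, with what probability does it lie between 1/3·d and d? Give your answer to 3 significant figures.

P ≈ 0.701

The probability is P = ∫ |ψ|² dz over [1/3·d, d].
Since A² = 1/(d/2), this is the region integral divided by the full normalization integral.
In terms of u = z/d (A² and the length scale cancel between numerator and denominator), P = [∫_{1/3}^{1} sin(4·π·u)^2 du] / [∫_{0}^{1} sin(4·π·u)^2 du].
Using ∫ sin(4·π·u)^2 du = u/2 - sin(4·π·u)·cos(4·π·u)/(8·π), the numerator is √(3)/(32·π) + 1/3 and the denominator is 1/2.
This works out to P = √(3)/(16·π) + 2/3.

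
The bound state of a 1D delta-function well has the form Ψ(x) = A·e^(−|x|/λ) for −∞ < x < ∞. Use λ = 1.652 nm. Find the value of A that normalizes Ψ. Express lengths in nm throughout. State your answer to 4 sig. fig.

A ≈ 0.7780 nm^(-1/2)

Require ∫ |Ψ|² dx = 1 over the whole domain.
With ∫₀^∞ x^0 e^(−αx) dx = 0!/α^1, the integral (without the A² prefactor) comes out to λ.
So A² = (λ)^(−1).
Plugging in λ = 1.652 yields A = 0.77803.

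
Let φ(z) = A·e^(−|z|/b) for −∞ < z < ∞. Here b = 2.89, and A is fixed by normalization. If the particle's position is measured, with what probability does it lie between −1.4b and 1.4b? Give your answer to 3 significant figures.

P ≈ 0.939

The probability is P = ∫ |φ|² dz over [−1.4b, 1.4b].
With A² fixed by ∫|φ|² = 1, i.e. A² = (b)^(−1), substitute and integrate.
By symmetry take twice the z ≥ 0 contribution in numerator and denominator; the 2's cancel. In terms of u = z/b (A² and the length scale cancel between numerator and denominator), P = [∫_{0}^{1.4} e^(-2·u) du] / [∫_{0}^{∞} e^(-2·u) du].
An antiderivative of e^(-2·u) is -e^(-2·u)/2; evaluating from 0 to 1.4 gives 1/2 - e^(-14/5)/2, while the full integral is 1/2.
Taking the ratio, P = 0.9392.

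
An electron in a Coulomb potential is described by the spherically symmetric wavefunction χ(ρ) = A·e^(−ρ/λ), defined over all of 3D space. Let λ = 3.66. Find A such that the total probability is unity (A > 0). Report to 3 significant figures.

A ≈ 0.0806

We need A² ∫|f|² 4πρ² dρ = 1, taking the integral from 0 to ∞.
In 3D with spherical symmetry the volume element is 4πρ² dρ.
Carrying out the integral gives A² · π·λ^3.
Setting this equal to 1 gives A² = 1/(π·λ^3).
Plugging in λ = 3.66 yields A = 0.08058.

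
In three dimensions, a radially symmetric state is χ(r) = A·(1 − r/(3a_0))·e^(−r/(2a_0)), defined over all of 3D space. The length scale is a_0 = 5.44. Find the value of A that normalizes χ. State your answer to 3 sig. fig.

A ≈ 0.0272

Require ∫ |χ|² 4πr² dr = 1 over the whole domain.
The angular integral contributes 4π, leaving ∫₀^∞ r²|χ|² dr.
The integral (without the A² prefactor) comes out to 8·π·a_0^3/3.
So A² = (8·π·a_0^3/3)^(−1).
With a_0 = 5.44: A² = 0.0007415 and A = 0.02723.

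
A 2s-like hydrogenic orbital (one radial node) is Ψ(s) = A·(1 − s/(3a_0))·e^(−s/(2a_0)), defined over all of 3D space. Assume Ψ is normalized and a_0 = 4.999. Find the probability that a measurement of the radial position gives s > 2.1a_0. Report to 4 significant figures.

P ≈ 0.6685

P = ∫ |Ψ|² 4πs² ds over s > 2.1a_0.
Normalization gives A² = 1/(8·π·a_0^3/3).
In terms of u = s/a_0 (A², 4π and the length scale all cancel between numerator and denominator), P = [∫_{2.1}^{∞} u^2·(1 - u/3)^2·e^(-u) du] / [∫_{0}^{∞} u^2·(1 - u/3)^2·e^(-u) du].
Using ∫ u^2·(1 - u/3)^2·e^(-u) du = (-u^4 + 2·u^3 - 3·u^2 - 6·u - 6)·e^(-u)/9, the numerator is ≈ 0.445688 and the denominator is 2/3.
Taking the ratio yields P = 0.66853.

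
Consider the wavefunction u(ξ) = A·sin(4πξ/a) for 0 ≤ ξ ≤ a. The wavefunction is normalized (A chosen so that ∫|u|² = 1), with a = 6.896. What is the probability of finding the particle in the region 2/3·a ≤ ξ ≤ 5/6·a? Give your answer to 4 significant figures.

P ≈ 0.09775

The probability is P = ∫ |u|² dξ over [2/3·a, 5/6·a].
The normalization integral ∫|u|²dξ over the whole domain equals a/2·A², and A² cancels in the ratio.
In terms of t = ξ/a (A² and the length scale cancel between numerator and denominator), P = [∫_{2/3}^{5/6} sin(4·π·t)^2 dt] / [∫_{0}^{1} sin(4·π·t)^2 dt].
Using ∫ sin(4·π·t)^2 dt = t/2 - sin(4·π·t)·cos(4·π·t)/(8·π), the numerator is -√(3)/(16·π) + 1/12 and the denominator is 1/2.
Taking the ratio, P = (-√(3)/8 + π/6)/π.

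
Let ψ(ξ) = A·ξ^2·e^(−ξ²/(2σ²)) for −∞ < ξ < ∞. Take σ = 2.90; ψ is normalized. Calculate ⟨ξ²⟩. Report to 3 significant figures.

⟨ξ^2⟩ ≈ 21.0

By definition ⟨ξ²⟩ = ∫ ξ^2 |ψ(ξ)|² dξ.
The ratio of the moment integral to the normalization integral gives ⟨ξ²⟩ = 5·σ^2/2.
With σ = 2.90, ⟨ξ^2⟩ = 21.03.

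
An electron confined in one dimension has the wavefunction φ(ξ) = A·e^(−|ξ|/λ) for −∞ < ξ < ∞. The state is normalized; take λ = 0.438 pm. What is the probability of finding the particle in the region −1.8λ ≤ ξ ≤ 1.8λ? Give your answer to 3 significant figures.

P ≈ 0.973

The probability is P = ∫ |φ|² dξ over [−1.8λ, 1.8λ].
With A² fixed by ∫|φ|² = 1, i.e. A² = (λ)^(−1), substitute and integrate.
By symmetry take twice the ξ ≥ 0 contribution in numerator and denominator; the 2's cancel. In terms of u = ξ/λ (A² and the length scale cancel between numerator and denominator), P = [∫_{0}^{1.8} e^(-2·u) du] / [∫_{0}^{∞} e^(-2·u) du].
An antiderivative of e^(-2·u) is -e^(-2·u)/2; evaluating from 0 to 1.8 gives 1/2 - e^(-18/5)/2, while the full integral is 1/2.
Evaluating gives P = 0.9727.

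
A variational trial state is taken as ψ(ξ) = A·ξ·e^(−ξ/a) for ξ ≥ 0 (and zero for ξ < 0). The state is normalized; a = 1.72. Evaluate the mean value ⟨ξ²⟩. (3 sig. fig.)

⟨ξ^2⟩ ≈ 8.88

The expectation value is the |ψ|²-weighted average of ξ^2: ∫ ξ^2|ψ|² dξ.
Evaluating both integrals, ⟨ξ²⟩ = 3·a^2.
With a = 1.72, ⟨ξ^2⟩ = 8.875.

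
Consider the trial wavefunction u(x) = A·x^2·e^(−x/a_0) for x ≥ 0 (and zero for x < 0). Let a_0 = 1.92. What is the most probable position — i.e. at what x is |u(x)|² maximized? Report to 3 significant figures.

x ≈ 3.84

Differentiate |u(x)|² with respect to x and set to zero.
Solving yields x = 2·a_0.
With a_0 = 1.92, the most probable position is 3.840.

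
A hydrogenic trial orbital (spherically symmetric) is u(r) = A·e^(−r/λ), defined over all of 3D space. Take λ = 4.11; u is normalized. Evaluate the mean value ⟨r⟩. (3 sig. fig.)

⟨r⟩ ≈ 6.17

⟨r⟩ = ∫ r |u|² 4πr² dr over the full domain.
Evaluating both integrals, ⟨r⟩ = 3·λ/2.
Putting λ = 4.11 gives 6.165.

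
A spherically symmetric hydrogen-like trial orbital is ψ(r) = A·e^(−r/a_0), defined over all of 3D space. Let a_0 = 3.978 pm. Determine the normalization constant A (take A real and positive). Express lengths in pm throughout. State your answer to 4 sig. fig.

A ≈ 0.07111 pm^(-3/2)

Require ∫ |ψ|² 4πr² dr = 1 over the whole domain.
In 3D with spherical symmetry the volume element is 4πr² dr.
Recall ∫₀^∞ r^m e^(−r/β) dr = m!·β^(m+1), carrying out the integral gives A² · π·a_0^3.
Hence A² = 1/[π·a_0^3].
Plugging in a_0 = 3.978 yields A = 0.071110.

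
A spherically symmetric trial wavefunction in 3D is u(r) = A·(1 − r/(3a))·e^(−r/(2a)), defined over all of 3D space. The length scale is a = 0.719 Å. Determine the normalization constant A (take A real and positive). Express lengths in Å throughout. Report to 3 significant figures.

A ≈ 0.567 Å^(-3/2)

The normalization condition is ∫|u|² 4πr² dr = 1 from 0 to ∞.
The angular integral contributes 4π, leaving ∫₀^∞ r²|u|² dr.
Using ∫₀^∞ rⁿ e^(−αr) dr = n!/αⁿ⁺¹, carrying out the integral gives A² · 8·π·a^3/3.
Hence A² = 1/[8·π·a^3/3].
With a = 0.719: A² = 0.3211 and A = 0.5667.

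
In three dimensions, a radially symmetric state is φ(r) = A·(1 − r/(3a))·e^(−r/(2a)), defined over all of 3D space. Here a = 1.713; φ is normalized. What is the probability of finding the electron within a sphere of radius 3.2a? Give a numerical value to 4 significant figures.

P ≈ 0.3530

With dV = 4πr²dr, the probability is ∫|φ|² dV over r ≤ 3.2a.
Normalization gives A² = 1/(8·π·a^3/3).
In terms of u = r/a (A², 4π and the length scale all cancel between numerator and denominator), P = [∫_{0}^{3.2} u^2·(1 - u/3)^2·e^(-u) du] / [∫_{0}^{∞} u^2·(1 - u/3)^2·e^(-u) du].
With ∫ u^2·(1 - u/3)^2·e^(-u) du = (-u^4 + 2·u^3 - 3·u^2 - 6·u - 6)·e^(-u)/9 + C, the region integral is 2/3 - 6614·e^(-16/5)/625 and the full one is 2/3.
Taking the ratio yields P = 0.35296.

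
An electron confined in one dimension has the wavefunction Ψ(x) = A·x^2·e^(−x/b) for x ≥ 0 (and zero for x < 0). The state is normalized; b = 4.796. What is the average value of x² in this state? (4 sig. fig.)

⟨x²⟩ = ∫ x^2 |Ψ|² dx over the full domain.
Since the A² factors cancel between numerator and denominator, ⟨x²⟩ = 15·b^2/2.
Putting b = 4.796 gives 172.51.

⟨x^2⟩ ≈ 172.5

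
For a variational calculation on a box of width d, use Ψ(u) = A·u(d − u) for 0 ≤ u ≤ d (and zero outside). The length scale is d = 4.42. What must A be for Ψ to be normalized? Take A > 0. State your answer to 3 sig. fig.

A ≈ 0.133

Normalization requires ∫|Ψ|² du = 1, integrated from 0 to d.
Expanding the polynomial and integrating term by term, carrying out the integral gives A² · d^5/30.
With d = 4.42: A² = 0.01778 and A = 0.1334.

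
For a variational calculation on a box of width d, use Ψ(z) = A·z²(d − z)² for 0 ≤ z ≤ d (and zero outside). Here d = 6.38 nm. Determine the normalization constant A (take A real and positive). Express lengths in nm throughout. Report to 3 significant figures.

We need A² ∫|f|² dz = 1, taking the integral from 0 to d.
Expanding the polynomial and integrating term by term, with Ψ = A·z²(d − z)², the integral evaluates to A²·[d^9/630].
Setting this equal to 1 gives A² = 1/(d^9/630).
Plugging in d = 6.38 yields A = 0.005998.

A ≈ 0.00600 nm^(-9/2)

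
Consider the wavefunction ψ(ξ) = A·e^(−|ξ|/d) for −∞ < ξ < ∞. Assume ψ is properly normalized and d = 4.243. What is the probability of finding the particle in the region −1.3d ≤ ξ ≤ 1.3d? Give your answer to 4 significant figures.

P ≈ 0.9257

|ψ|² is the probability density, so P = ∫_{−1.3d}^{1.3d} |ψ|² dξ.
The normalization integral ∫|ψ|²dξ over the whole domain equals d·A², and A² cancels in the ratio.
Both integrals are even about ξ = 0, so only the ξ ≥ 0 halves are needed (the factors of 2 cancel). Let u = ξ/d; then A² and the length scale cancel, so P = ∫_{0}^{1.3} e^(-2·u) du ÷ ∫_{0}^{∞} e^(-2·u) du.
An antiderivative of e^(-2·u) is -e^(-2·u)/2; evaluating from 0 to 1.3 gives 1/2 - e^(-13/5)/2, while the full integral is 1/2.
This works out to P = 0.92573.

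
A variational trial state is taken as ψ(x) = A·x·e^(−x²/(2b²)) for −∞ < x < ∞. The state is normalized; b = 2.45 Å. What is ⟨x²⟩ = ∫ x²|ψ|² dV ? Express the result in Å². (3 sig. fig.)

By definition ⟨x²⟩ = ∫ x^2 |ψ(x)|² dx.
With ∫_{−∞}^{∞} x^(2m) e^(−αx²) dx = (2m−1)!!·√π / (2^m α^(m+1/2)), the ratio of the moment integral to the normalization integral gives ⟨x²⟩ = 3·b^2/2.
Putting b = 2.45 gives 9.004.

⟨x^2⟩ ≈ 9.00 Å^2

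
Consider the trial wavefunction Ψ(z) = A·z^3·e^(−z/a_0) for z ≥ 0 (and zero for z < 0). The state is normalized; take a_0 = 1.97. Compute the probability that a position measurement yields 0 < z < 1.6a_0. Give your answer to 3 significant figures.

P ≈ 0.0446

|Ψ|² is the probability density, so P = ∫_{0}^{1.6a_0} |Ψ|² dz.
With A² fixed by ∫|Ψ|² = 1, i.e. A² = (45·a_0^7/8)^(−1), substitute and integrate.
Let u = z/a_0; then A² and the length scale cancel, so P = ∫_{0}^{1.6} u^6·e^(-2·u) du ÷ ∫_{0}^{∞} u^6·e^(-2·u) du.
With ∫ u^6·e^(-2·u) du = -(4·u^6 + 12·u^5 + 30·u^4 + 60·u^3 + 90·u^2 + 90·u + 45)·e^(-2·u)/8 + C, the region integral is ≈ 0.25098 and the full one is 45/8.
Taking the ratio, P = 0.04462.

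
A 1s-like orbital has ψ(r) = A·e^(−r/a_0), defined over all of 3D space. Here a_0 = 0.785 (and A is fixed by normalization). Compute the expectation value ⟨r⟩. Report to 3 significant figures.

By definition ⟨r⟩ = ∫ r |ψ(r)|² 4πr² dr.
With ∫₀^∞ r^3 e^(−αr) dr = 3!/α^4, the ratio of the moment integral to the normalization integral gives ⟨r⟩ = 3·a_0/2.
With a_0 = 0.785, ⟨r⟩ = 1.178.

⟨r⟩ ≈ 1.18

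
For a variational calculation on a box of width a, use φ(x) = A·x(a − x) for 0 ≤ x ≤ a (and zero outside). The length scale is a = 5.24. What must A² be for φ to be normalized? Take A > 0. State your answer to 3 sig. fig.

We need A² ∫|f|² dx = 1, taking the integral from 0 to a.
Expanding the polynomial and integrating term by term, the integral (without the A² prefactor) comes out to a^5/30.
So A² = (a^5/30)^(−1).
Plugging in a = 5.24 yields A = 0.08714.

A^2 ≈ 0.00759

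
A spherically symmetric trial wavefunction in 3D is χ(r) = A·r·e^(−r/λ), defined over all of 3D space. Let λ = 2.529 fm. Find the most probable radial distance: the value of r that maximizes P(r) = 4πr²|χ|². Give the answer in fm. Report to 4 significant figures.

r ≈ 5.058 fm

Differentiate P(r) = 4πr²|χ|² with respect to r and set to zero.
Solving yields r = 2·λ.
With λ = 2.529, the most probable radial distance is 5.0580 fm.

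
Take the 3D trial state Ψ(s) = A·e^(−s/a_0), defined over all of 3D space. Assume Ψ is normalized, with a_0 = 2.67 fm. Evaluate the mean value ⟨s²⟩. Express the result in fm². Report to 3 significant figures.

⟨s^2⟩ ≈ 21.4 fm^2

The expectation value is the |Ψ|²-weighted average of s^2: ∫ s^2|Ψ|² 4πs² ds.
Recall ∫₀^∞ s^m e^(−s/β) ds = m!·β^(m+1), since the A² factors cancel between numerator and denominator, ⟨s²⟩ = 3·a_0^2.
With a_0 = 2.67, ⟨s^2⟩ = 21.39.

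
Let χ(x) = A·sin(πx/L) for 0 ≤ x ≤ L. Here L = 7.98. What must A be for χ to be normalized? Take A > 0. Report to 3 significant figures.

Require ∫ |χ|² dx = 1 over the whole domain.
The integral (without the A² prefactor) comes out to L/2.
So A² = (L/2)^(−1).
Substituting L = 7.98 gives A² = 0.2506, so A = 0.5006.

A ≈ 0.501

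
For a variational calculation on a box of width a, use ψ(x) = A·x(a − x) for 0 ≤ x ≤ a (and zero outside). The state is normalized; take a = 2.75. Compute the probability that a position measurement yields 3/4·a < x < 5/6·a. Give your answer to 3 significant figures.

The probability is P = ∫ |ψ|² dx over [3/4·a, 5/6·a].
With A² fixed by ∫|ψ|² = 1, i.e. A² = (a^5/30)^(−1), substitute and integrate.
In terms of u = x/a (A² and the length scale cancel between numerator and denominator), P = [∫_{3/4}^{5/6} u^2·(1 - u)^2 du] / [∫_{0}^{1} u^2·(1 - u)^2 du].
An antiderivative of u^2·(1 - u)^2 is u^3·(6·u^2 - 15·u + 10)/30; evaluating from 3/4 to 5/6 gives ≈ 0.0022674, while the full integral is 1/30.
Taking the ratio, P = 0.06802.

P ≈ 0.0680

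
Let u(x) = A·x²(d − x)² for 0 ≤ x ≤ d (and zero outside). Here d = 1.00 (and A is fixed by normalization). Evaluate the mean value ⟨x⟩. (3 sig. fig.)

⟨x⟩ ≈ 0.500

The expectation value is the |u|²-weighted average of x: ∫ x|u|² dx.
Evaluating both integrals, ⟨x⟩ = d/2.
Putting d = 1.00 gives 0.5000.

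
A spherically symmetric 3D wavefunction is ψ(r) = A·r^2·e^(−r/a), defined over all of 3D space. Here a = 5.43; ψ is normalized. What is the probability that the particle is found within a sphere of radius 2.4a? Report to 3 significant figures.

P = ∫ |ψ|² 4πr² dr over r ≤ 2.4a.
A² is fixed by ∫₀^∞ 4πr²|ψ|² dr = 1, i.e. A² = (45·π·a^7/2)^(−1).
Substituting u = r/a, A², 4π and the length scale all cancel in the ratio: P = ∫_{0}^{2.4} u^6·e^(-2·u) du / ∫_{0}^{∞} u^6·e^(-2·u) du.
An antiderivative of u^6·e^(-2·u) is -(4·u^6 + 12·u^5 + 30·u^4 + 60·u^3 + 90·u^2 + 90·u + 45)·e^(-2·u)/8; evaluating from 0 to 2.4 gives ≈ 1.1767, while the full integral is 45/8.
Taking the ratio yields P = 0.2092.

P ≈ 0.209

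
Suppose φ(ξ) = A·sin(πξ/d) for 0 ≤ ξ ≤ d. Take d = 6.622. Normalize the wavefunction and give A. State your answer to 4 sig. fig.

We need A² ∫|f|² dξ = 1, taking the integral from 0 to d.
∫|φ|² dξ = A²·(d/2).
Plugging in d = 6.622 yields A = 0.54957.

A ≈ 0.5496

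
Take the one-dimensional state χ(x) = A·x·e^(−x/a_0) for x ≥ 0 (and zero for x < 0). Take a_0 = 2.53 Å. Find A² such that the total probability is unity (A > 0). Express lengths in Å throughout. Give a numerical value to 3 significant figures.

The normalization condition is ∫|χ|² dx = 1 from 0 to ∞.
∫|χ|² dx = A²·(a_0^3/4).
With a_0 = 2.53: A² = 0.2470 and A = 0.4970.

A^2 ≈ 0.247 Å^(-3)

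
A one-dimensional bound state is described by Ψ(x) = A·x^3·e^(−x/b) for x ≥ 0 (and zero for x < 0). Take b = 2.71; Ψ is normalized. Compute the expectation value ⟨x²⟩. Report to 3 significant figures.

By definition ⟨x²⟩ = ∫ x^2 |Ψ(x)|² dx.
With ∫₀^∞ x^8 e^(−αx) dx = 8!/α^9, the ratio of the moment integral to the normalization integral gives ⟨x²⟩ = 14·b^2.
Putting b = 2.71 gives 102.8.

⟨x^2⟩ ≈ 103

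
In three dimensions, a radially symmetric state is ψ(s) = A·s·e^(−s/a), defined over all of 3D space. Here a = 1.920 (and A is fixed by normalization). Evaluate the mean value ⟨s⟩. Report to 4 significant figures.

⟨s⟩ = ∫ s |ψ|² 4πs² ds over the full domain.
With ∫₀^∞ s^5 e^(−αs) ds = 5!/α^6, evaluating both integrals, ⟨s⟩ = 5·a/2.
With a = 1.920, ⟨s⟩ = 4.8000.

⟨s⟩ ≈ 4.800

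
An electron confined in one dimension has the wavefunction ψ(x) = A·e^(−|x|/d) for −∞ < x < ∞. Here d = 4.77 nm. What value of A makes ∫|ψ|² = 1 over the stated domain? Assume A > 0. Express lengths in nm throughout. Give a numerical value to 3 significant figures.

We need A² ∫|f|² dx = 1, taking the integral from −∞ to ∞.
∫|ψ|² dx = A²·(d).
So A² = (d)^(−1).
With d = 4.77: A² = 0.2096 and A = 0.4579.

A ≈ 0.458 nm^(-1/2)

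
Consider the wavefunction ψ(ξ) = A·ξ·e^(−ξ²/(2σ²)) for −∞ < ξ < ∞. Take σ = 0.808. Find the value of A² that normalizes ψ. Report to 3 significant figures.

A^2 ≈ 2.14

Require ∫ |ψ|² dξ = 1 over the whole domain.
The integral (without the A² prefactor) comes out to √(π)·σ^3/2.
Hence A² = 1/[√(π)·σ^3/2].
Substituting σ = 0.808 gives A² = 2.139, so A = 1.463.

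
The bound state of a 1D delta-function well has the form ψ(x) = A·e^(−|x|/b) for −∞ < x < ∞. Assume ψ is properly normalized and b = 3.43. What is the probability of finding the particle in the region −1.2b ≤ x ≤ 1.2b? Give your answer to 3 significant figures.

|ψ|² is the probability density, so P = ∫_{−1.2b}^{1.2b} |ψ|² dx.
Since A² = 1/(b), this is the region integral divided by the full normalization integral.
By symmetry take twice the x ≥ 0 contribution in numerator and denominator; the 2's cancel. Substituting u = x/b, A² and the length scale cancel in the ratio: P = ∫_{0}^{1.2} e^(-2·u) du / ∫_{0}^{∞} e^(-2·u) du.
Using ∫ e^(-2·u) du = -e^(-2·u)/2, the numerator is 1/2 - e^(-12/5)/2 and the denominator is 1/2.
The result is P = 0.9093.

P ≈ 0.909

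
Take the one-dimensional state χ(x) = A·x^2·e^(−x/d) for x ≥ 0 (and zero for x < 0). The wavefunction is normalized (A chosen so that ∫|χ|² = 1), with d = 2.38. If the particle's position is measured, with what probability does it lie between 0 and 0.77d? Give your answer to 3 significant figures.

P ≈ 0.0205

P = ∫_{0}^{0.77d} |χ(x)|² dx.
The normalization integral ∫|χ|²dx over the whole domain equals 3·d^5/4·A², and A² cancels in the ratio.
Substituting u = x/d, A² and the length scale cancel in the ratio: P = ∫_{0}^{0.77} u^4·e^(-2·u) du / ∫_{0}^{∞} u^4·e^(-2·u) du.
Using ∫ u^4·e^(-2·u) du = -(u^4/2 + u^3 + 3·u^2/2 + 3·u/2 + 3/4)·e^(-2·u), the numerator is ≈ 0.015391 and the denominator is 3/4.
This works out to P = 0.02052.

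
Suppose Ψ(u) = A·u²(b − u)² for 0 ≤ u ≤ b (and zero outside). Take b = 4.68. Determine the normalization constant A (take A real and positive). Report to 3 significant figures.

A ≈ 0.0242

Normalization requires ∫|Ψ|² du = 1, integrated from 0 to b.
Expanding the polynomial and integrating term by term, with Ψ = A·u²(b − u)², the integral evaluates to A²·[b^9/630].
Hence A² = 1/[b^9/630].
With b = 4.68: A² = 0.0005850 and A = 0.02419.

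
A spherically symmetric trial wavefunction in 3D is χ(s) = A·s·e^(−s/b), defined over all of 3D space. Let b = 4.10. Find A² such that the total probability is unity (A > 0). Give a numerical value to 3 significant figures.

A^2 ≈ 0.0000916

Normalization requires ∫|χ|² 4πs² ds = 1, integrated from 0 to ∞.
With ∫₀^∞ s^4 e^(−αs) ds = 4!/α^5, carrying out the integral gives A² · 3·π·b^5.
Hence A² = 1/[3·π·b^5].
Plugging in b = 4.10 yields A = 0.009570.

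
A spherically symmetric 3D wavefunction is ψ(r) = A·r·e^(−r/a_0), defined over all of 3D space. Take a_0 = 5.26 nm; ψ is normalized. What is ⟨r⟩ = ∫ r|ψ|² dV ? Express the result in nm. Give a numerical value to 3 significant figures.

⟨r⟩ ≈ 13.2 nm

⟨r⟩ = ∫ r |ψ|² 4πr² dr over the full domain.
Recall ∫₀^∞ r^m e^(−r/β) dr = m!·β^(m+1), since the A² factors cancel between numerator and denominator, ⟨r⟩ = 5·a_0/2.
Putting a_0 = 5.26 gives 13.15.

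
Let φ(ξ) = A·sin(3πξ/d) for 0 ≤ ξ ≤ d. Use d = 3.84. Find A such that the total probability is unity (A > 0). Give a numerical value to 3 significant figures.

A ≈ 0.722

The normalization condition is ∫|φ|² dξ = 1 from 0 to d.
With ∫₀^d sin²(nπξ/d) dξ = d/2, carrying out the integral gives A² · d/2.
Hence A² = 1/[d/2].
With d = 3.84: A² = 0.5208 and A = 0.7217.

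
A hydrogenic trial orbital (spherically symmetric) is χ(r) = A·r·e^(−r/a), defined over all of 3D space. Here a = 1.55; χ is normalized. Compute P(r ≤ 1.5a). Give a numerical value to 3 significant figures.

P ≈ 0.185

Integrate the radial probability density 4πr²|χ|² over r ≤ 1.5a.
The full normalization integral is A²·[3·π·a^5] = 1, fixing A².
Let u = r/a; then A², 4π and the length scale all cancel, so P = ∫_{0}^{1.5} u^4·e^(-2·u) du ÷ ∫_{0}^{∞} u^4·e^(-2·u) du.
Using ∫ u^4·e^(-2·u) du = -(u^4/2 + u^3 + 3·u^2/2 + 3·u/2 + 3/4)·e^(-2·u), the numerator is 3/4 - 393·e^(-3)/32 and the denominator is 3/4.
Taking the ratio yields P = 0.1847.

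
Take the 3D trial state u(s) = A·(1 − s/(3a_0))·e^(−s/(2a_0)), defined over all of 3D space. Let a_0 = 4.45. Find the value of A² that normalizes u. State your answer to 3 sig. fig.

The normalization condition is ∫|u|² 4πs² ds = 1 from 0 to ∞.
In 3D with spherical symmetry the volume element is 4πs² ds.
Recall ∫₀^∞ s^m e^(−s/β) ds = m!·β^(m+1), carrying out the integral gives A² · 8·π·a_0^3/3.
Hence A² = 1/[8·π·a_0^3/3].
Plugging in a_0 = 4.45 yields A = 0.03680.

A^2 ≈ 0.00135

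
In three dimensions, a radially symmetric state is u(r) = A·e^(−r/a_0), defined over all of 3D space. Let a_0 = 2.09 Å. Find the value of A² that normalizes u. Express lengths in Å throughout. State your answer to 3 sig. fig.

A^2 ≈ 0.0349 Å^(-3)

Normalization requires ∫|u|² 4πr² dr = 1, integrated from 0 to ∞.
Using ∫₀^∞ rⁿ e^(−αr) dr = n!/αⁿ⁺¹, the integral (without the A² prefactor) comes out to π·a_0^3.
Hence A² = 1/[π·a_0^3].
Plugging in a_0 = 2.09 yields A = 0.1867.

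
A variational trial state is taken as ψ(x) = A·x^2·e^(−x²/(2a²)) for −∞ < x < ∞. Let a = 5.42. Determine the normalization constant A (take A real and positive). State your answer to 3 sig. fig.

The normalization condition is ∫|ψ|² dx = 1 from −∞ to ∞.
Differentiating ∫e^(−αx²) dx = √(π/α) under α to get the higher moments, carrying out the integral gives A² · 3·√(π)·a^5/4.
So A² = (3·√(π)·a^5/4)^(−1).
With a = 5.42: A² = 0.0001608 and A = 0.01268.

A ≈ 0.0127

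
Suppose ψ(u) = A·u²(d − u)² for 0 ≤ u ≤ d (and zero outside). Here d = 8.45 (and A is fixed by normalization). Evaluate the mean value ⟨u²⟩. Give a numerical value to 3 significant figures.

⟨u^2⟩ ≈ 19.5

By definition ⟨u²⟩ = ∫ u^2 |ψ(u)|² du.
Expanding the polynomial and integrating term by term, evaluating both integrals, ⟨u²⟩ = 3·d^2/11.
With d = 8.45, ⟨u^2⟩ = 19.47.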